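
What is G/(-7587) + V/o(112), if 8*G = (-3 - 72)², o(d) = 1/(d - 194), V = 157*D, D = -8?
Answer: 694577423/6744 ≈ 1.0299e+5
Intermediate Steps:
V = -1256 (V = 157*(-8) = -1256)
o(d) = 1/(-194 + d)
G = 5625/8 (G = (-3 - 72)²/8 = (⅛)*(-75)² = (⅛)*5625 = 5625/8 ≈ 703.13)
G/(-7587) + V/o(112) = (5625/8)/(-7587) - 1256/(1/(-194 + 112)) = (5625/8)*(-1/7587) - 1256/(1/(-82)) = -625/6744 - 1256/(-1/82) = -625/6744 - 1256*(-82) = -625/6744 + 102992 = 694577423/6744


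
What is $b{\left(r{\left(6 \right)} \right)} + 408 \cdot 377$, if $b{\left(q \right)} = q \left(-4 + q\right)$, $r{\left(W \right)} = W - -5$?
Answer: $153893$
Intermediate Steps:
$r{\left(W \right)} = 5 + W$ ($r{\left(W \right)} = W + 5 = 5 + W$)
$b{\left(r{\left(6 \right)} \right)} + 408 \cdot 377 = \left(5 + 6\right) \left(-4 + \left(5 + 6\right)\right) + 408 \cdot 377 = 11 \left(-4 + 11\right) + 153816 = 11 \cdot 7 + 153816 = 77 + 153816 = 153893$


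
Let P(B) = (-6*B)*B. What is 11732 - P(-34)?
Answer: 18668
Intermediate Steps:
P(B) = -6*B²
11732 - P(-34) = 11732 - (-6)*(-34)² = 11732 - (-6)*1156 = 11732 - 1*(-6936) = 11732 + 6936 = 18668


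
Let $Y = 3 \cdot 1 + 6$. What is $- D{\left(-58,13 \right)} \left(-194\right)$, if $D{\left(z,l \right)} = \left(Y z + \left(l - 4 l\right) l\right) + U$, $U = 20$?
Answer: $-195746$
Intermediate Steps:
$Y = 9$ ($Y = 3 + 6 = 9$)
$D{\left(z,l \right)} = 20 - 3 l^{2} + 9 z$ ($D{\left(z,l \right)} = \left(9 z + \left(l - 4 l\right) l\right) + 20 = \left(9 z + - 3 l l\right) + 20 = \left(9 z - 3 l^{2}\right) + 20 = \left(- 3 l^{2} + 9 z\right) + 20 = 20 - 3 l^{2} + 9 z$)
$- D{\left(-58,13 \right)} \left(-194\right) = - \left(20 - 3 \cdot 13^{2} + 9 \left(-58\right)\right) \left(-194\right) = - \left(20 - 507 - 522\right) \left(-194\right) = - \left(-1009\right) \left(-194\right) = \left(-1\right) 195746 = -195746$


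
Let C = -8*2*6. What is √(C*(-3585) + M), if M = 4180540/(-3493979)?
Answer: 10*√42014525584011259/3493979 ≈ 586.65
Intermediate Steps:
C = -96 (C = -16*6 = -96)
M = -4180540/3493979 (M = 4180540*(-1/3493979) = -4180540/3493979 ≈ -1.1965)
√(C*(-3585) + M) = √(-96*(-3585) - 4180540/3493979) = √(344160 - 4180540/3493979) = √(1202483632100/3493979) = 10*√42014525584011259/3493979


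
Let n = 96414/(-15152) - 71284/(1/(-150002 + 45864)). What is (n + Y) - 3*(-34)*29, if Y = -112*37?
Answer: 56239466269249/7576 ≈ 7.4234e+9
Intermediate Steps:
Y = -4144
n = 56239475254385/7576 (n = 96414*(-1/15152) - 71284/(1/(-104138)) = -48207/7576 - 71284/(-1/104138) = -48207/7576 - 71284*(-104138) = -48207/7576 + 7423373192 = 56239475254385/7576 ≈ 7.4234e+9)
(n + Y) - 3*(-34)*29 = (56239475254385/7576 - 4144) - 3*(-34)*29 = 56239443859441/7576 + 102*29 = 56239443859441/7576 + 2958 = 56239466269249/7576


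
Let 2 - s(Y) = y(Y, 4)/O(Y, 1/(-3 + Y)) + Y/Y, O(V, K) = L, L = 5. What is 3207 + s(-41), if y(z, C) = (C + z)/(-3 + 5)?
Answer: 32117/10 ≈ 3211.7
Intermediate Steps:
O(V, K) = 5
y(z, C) = C/2 + z/2 (y(z, C) = (C + z)/2 = (C + z)*(1/2) = C/2 + z/2)
s(Y) = 3/5 - Y/10 (s(Y) = 2 - (((1/2)*4 + Y/2)/5 + Y/Y) = 2 - ((2 + Y/2)*(1/5) + 1) = 2 - ((2/5 + Y/10) + 1) = 2 - (7/5 + Y/10) = 2 + (-7/5 - Y/10) = 3/5 - Y/10)
3207 + s(-41) = 3207 + (3/5 - 1/10*(-41)) = 3207 + (3/5 + 41/10) = 3207 + 47/10 = 32117/10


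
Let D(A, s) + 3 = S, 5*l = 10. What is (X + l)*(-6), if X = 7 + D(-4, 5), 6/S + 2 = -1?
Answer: -24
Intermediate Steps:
l = 2 (l = (1/5)*10 = 2)
S = -2 (S = 6/(-2 - 1) = 6/(-3) = 6*(-1/3) = -2)
D(A, s) = -5 (D(A, s) = -3 - 2 = -5)
X = 2 (X = 7 - 5 = 2)
(X + l)*(-6) = (2 + 2)*(-6) = 4*(-6) = -24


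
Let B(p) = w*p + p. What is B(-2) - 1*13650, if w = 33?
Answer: -13718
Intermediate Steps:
B(p) = 34*p (B(p) = 33*p + p = 34*p)
B(-2) - 1*13650 = 34*(-2) - 1*13650 = -68 - 13650 = -13718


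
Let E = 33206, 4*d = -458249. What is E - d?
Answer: 591073/4 ≈ 1.4777e+5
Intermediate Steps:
d = -458249/4 (d = (1/4)*(-458249) = -458249/4 ≈ -1.1456e+5)
E - d = 33206 - 1*(-458249/4) = 33206 + 458249/4 = 591073/4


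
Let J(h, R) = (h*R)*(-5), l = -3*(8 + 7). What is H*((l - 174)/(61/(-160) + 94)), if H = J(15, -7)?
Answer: -6132000/4993 ≈ -1228.1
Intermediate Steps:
l = -45 (l = -3*15 = -45)
J(h, R) = -5*R*h (J(h, R) = (R*h)*(-5) = -5*R*h)
H = 525 (H = -5*(-7)*15 = 525)
H*((l - 174)/(61/(-160) + 94)) = 525*((-45 - 174)/(61/(-160) + 94)) = 525*(-219/(61*(-1/160) + 94)) = 525*(-219/(-61/160 + 94)) = 525*(-219/14979/160) = 525*(-219*160/14979) = 525*(-11680/4993) = -6132000/4993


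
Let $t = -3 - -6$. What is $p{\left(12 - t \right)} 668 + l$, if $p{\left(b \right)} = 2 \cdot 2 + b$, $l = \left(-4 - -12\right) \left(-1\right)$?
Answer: $8676$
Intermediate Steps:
$t = 3$ ($t = -3 + 6 = 3$)
$l = -8$ ($l = \left(-4 + 12\right) \left(-1\right) = 8 \left(-1\right) = -8$)
$p{\left(b \right)} = 4 + b$
$p{\left(12 - t \right)} 668 + l = \left(4 + \left(12 - 3\right)\right) 668 - 8 = \left(4 + 9\right) 668 - 8 = 13 \cdot 668 - 8 = 8684 - 8 = 8676$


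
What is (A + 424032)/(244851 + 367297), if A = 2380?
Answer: 106603/153037 ≈ 0.69658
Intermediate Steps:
(A + 424032)/(244851 + 367297) = (2380 + 424032)/(244851 + 367297) = 426412/612148 = 426412*(1/612148) = 106603/153037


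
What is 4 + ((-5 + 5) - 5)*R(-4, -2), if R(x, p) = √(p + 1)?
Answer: 4 - 5*I ≈ 4.0 - 5.0*I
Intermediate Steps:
R(x, p) = √(1 + p)
4 + ((-5 + 5) - 5)*R(-4, -2) = 4 + ((-5 + 5) - 5)*√(1 - 2) = 4 + (0 - 5)*√(-1) = 4 - 5*I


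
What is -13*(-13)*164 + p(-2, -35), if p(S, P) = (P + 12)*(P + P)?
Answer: 29326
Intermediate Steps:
p(S, P) = 2*P*(12 + P) (p(S, P) = (12 + P)*(2*P) = 2*P*(12 + P))
-13*(-13)*164 + p(-2, -35) = -13*(-13)*164 + 2*(-35)*(12 - 35) = 169*164 + 2*(-35)*(-23) = 27716 + 1610 = 29326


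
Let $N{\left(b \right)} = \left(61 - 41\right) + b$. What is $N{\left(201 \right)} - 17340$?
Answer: $-17119$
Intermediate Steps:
$N{\left(b \right)} = 20 + b$
$N{\left(201 \right)} - 17340 = \left(20 + 201\right) - 17340 = 221 - 17340 = -17119$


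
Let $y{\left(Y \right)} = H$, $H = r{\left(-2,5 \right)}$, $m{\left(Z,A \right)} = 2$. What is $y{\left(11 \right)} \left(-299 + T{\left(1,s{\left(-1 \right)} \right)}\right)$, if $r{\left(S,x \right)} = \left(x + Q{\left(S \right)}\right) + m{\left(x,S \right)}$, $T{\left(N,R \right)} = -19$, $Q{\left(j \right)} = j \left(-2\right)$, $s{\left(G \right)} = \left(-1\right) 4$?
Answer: $-3498$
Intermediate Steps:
$s{\left(G \right)} = -4$
$Q{\left(j \right)} = - 2 j$
$r{\left(S,x \right)} = 2 + x - 2 S$ ($r{\left(S,x \right)} = \left(x - 2 S\right) + 2 = 2 + x - 2 S$)
$H = 11$ ($H = 2 + 5 - -4 = 2 + 5 + 4 = 11$)
$y{\left(Y \right)} = 11$
$y{\left(11 \right)} \left(-299 + T{\left(1,s{\left(-1 \right)} \right)}\right) = 11 \left(-299 - 19\right) = 11 \left(-318\right) = -3498$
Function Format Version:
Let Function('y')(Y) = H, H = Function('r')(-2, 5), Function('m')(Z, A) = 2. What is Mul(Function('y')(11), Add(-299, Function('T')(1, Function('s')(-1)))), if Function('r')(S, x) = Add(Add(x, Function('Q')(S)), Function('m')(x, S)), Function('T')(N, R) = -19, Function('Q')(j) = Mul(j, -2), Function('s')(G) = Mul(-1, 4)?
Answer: -3498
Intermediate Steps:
Function('s')(G) = -4
Function('Q')(j) = Mul(-2, j)
Function('r')(S, x) = Add(2, x, Mul(-2, S)) (Function('r')(S, x) = Add(Add(x, Mul(-2, S)), 2) = Add(2, x, Mul(-2, S)))
H = 11 (H = Add(2, 5, Mul(-2, -2)) = Add(2, 5, 4) = 11)
Function('y')(Y) = 11
Mul(Function('y')(11), Add(-299, Function('T')(1, Function('s')(-1)))) = Mul(11, Add(-299, -19)) = Mul(11, -318) = -3498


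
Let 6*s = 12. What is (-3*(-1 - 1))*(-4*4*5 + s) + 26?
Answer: -442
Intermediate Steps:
s = 2 (s = (1/6)*12 = 2)
(-3*(-1 - 1))*(-4*4*5 + s) + 26 = (-3*(-1 - 1))*(-4*4*5 + 2) + 26 = (-3*(-2))*(-16*5 + 2) + 26 = 6*(-80 + 2) + 26 = 6*(-78) + 26 = -468 + 26 = -442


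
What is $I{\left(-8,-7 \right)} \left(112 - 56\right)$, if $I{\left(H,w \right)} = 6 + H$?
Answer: $-112$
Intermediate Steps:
$I{\left(-8,-7 \right)} \left(112 - 56\right) = \left(6 - 8\right) \left(112 - 56\right) = \left(-2\right) 56 = -112$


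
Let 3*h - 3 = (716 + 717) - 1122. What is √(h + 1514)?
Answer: 2*√3642/3 ≈ 40.233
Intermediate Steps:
h = 314/3 (h = 1 + ((716 + 717) - 1122)/3 = 1 + (1433 - 1122)/3 = 1 + (⅓)*311 = 1 + 311/3 = 314/3 ≈ 104.67)
√(h + 1514) = √(314/3 + 1514) = √(4856/3) = 2*√3642/3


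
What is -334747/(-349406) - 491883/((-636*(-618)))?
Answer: -6715872107/22888888248 ≈ -0.29341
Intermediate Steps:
-334747/(-349406) - 491883/((-636*(-618))) = -334747*(-1/349406) - 491883/393048 = 334747/349406 - 491883*1/393048 = 334747/349406 - 163961/131016 = -6715872107/22888888248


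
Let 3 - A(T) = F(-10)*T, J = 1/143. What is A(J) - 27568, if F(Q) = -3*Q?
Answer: -3941825/143 ≈ -27565.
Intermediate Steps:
J = 1/143 ≈ 0.0069930
A(T) = 3 - 30*T (A(T) = 3 - (-3*(-10))*T = 3 - 30*T)
A(J) - 27568 = (3 - 30*1/143) - 27568 = (3 - 30/143) - 27568 = 399/143 - 27568 = -3941825/143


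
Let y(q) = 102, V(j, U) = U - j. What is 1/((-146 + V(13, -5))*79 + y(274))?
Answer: -1/12854 ≈ -7.7797e-5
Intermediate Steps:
1/((-146 + V(13, -5))*79 + y(274)) = 1/((-146 + (-5 - 1*13))*79 + 102) = 1/((-146 + (-5 - 13))*79 + 102) = 1/((-146 - 18)*79 + 102) = 1/(-164*79 + 102) = 1/(-12956 + 102) = 1/(-12854) = -1/12854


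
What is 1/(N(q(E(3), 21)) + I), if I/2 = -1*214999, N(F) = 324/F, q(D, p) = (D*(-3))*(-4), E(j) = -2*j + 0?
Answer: -2/860005 ≈ -2.3256e-6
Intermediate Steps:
E(j) = -2*j
q(D, p) = 12*D (q(D, p) = -3*D*(-4) = 12*D)
I = -429998 (I = 2*(-1*214999) = 2*(-214999) = -429998)
1/(N(q(E(3), 21)) + I) = 1/(324/((12*(-2*3))) - 429998) = 1/(324/((12*(-6))) - 429998) = 1/(324/(-72) - 429998) = 1/(324*(-1/72) - 429998) = 1/(-9/2 - 429998) = 1/(-860005/2) = -2/860005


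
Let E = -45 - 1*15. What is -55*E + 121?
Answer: 3421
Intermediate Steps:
E = -60 (E = -45 - 15 = -60)
-55*E + 121 = -55*(-60) + 121 = 3300 + 121 = 3421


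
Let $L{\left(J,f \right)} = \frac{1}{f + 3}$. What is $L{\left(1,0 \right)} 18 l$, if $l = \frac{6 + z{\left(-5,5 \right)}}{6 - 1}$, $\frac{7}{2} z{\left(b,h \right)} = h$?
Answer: $\frac{312}{35} \approx 8.9143$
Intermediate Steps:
$z{\left(b,h \right)} = \frac{2 h}{7}$
$L{\left(J,f \right)} = \frac{1}{3 + f}$
$l = \frac{52}{35}$ ($l = \frac{6 + \frac{2}{7} \cdot 5}{6 - 1} = \frac{6 + \frac{10}{7}}{5} = \frac{52}{7} \cdot \frac{1}{5} = \frac{52}{35} \approx 1.4857$)
$L{\left(1,0 \right)} 18 l = \frac{1}{3 + 0} \cdot 18 \cdot \frac{52}{35} = \frac{1}{3} \cdot 18 \cdot \frac{52}{35} = 6 \cdot \frac{52}{35} = \frac{312}{35}$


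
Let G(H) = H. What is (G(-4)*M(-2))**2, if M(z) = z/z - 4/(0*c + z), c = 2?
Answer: 144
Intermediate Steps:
M(z) = 1 - 4/z (M(z) = z/z - 4/(0*2 + z) = 1 - 4/(0 + z) = 1 - 4/z)
(G(-4)*M(-2))**2 = (-4*(-4 - 2)/(-2))**2 = (-(-2)*(-6))**2 = (-4*3)**2 = (-12)**2 = 144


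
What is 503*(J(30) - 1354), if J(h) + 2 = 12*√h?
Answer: -682068 + 6036*√30 ≈ -6.4901e+5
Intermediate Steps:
J(h) = -2 + 12*√h
503*(J(30) - 1354) = 503*((-2 + 12*√30) - 1354) = 503*(-1356 + 12*√30) = -682068 + 6036*√30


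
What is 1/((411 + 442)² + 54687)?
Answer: 1/782296 ≈ 1.2783e-6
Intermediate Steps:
1/((411 + 442)² + 54687) = 1/(853² + 54687) = 1/(727609 + 54687) = 1/782296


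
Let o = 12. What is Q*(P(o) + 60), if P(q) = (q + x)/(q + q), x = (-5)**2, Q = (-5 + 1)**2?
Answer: 2954/3 ≈ 984.67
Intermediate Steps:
Q = 16 (Q = (-4)**2 = 16)
x = 25
P(q) = (25 + q)/(2*q) (P(q) = (q + 25)/(q + q) = (25 + q)/((2*q)) = (25 + q)*(1/(2*q)) = (25 + q)/(2*q))
Q*(P(o) + 60) = 16*((1/2)*(25 + 12)/12 + 60) = 16*((1/2)*(1/12)*37 + 60) = 16*(37/24 + 60) = 16*(1477/24) = 2954/3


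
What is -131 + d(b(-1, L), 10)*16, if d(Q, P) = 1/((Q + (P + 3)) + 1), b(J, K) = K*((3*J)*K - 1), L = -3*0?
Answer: -909/7 ≈ -129.86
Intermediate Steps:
L = 0
b(J, K) = K*(-1 + 3*J*K) (b(J, K) = K*(3*J*K - 1) = K*(-1 + 3*J*K))
d(Q, P) = 1/(4 + P + Q) (d(Q, P) = 1/((Q + (3 + P)) + 1) = 1/((3 + P + Q) + 1) = 1/(4 + P + Q))
-131 + d(b(-1, L), 10)*16 = -131 + 16/(4 + 10 + 0*(-1 + 3*(-1)*0)) = -131 + 16/(4 + 10 + 0*(-1 + 0)) = -131 + 16/(4 + 10 + 0*(-1)) = -131 + 16/(4 + 10 + 0) = -131 + 16/14 = -131 + (1/14)*16 = -131 + 8/7 = -909/7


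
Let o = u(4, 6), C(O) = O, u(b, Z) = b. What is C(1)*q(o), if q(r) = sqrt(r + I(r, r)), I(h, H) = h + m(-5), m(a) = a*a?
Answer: sqrt(33) ≈ 5.7446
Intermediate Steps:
m(a) = a**2
I(h, H) = 25 + h (I(h, H) = h + (-5)**2 = h + 25 = 25 + h)
o = 4
q(r) = sqrt(25 + 2*r) (q(r) = sqrt(r + (25 + r)) = sqrt(25 + 2*r))
C(1)*q(o) = 1*sqrt(25 + 2*4) = 1*sqrt(25 + 8) = 1*sqrt(33) = sqrt(33)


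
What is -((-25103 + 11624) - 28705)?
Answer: 42184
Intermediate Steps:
-((-25103 + 11624) - 28705) = -(-13479 - 28705) = -1*(-42184) = 42184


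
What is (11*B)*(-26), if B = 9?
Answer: -2574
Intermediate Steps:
(11*B)*(-26) = (11*9)*(-26) = 99*(-26) = -2574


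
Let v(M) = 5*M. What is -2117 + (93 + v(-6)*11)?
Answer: -2354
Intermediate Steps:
-2117 + (93 + v(-6)*11) = -2117 + (93 + (5*(-6))*11) = -2117 + (93 - 30*11) = -2117 + (93 - 330) = -2117 - 237 = -2354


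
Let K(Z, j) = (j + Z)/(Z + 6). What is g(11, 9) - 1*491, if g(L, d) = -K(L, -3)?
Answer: -8355/17 ≈ -491.47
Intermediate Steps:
K(Z, j) = (Z + j)/(6 + Z)
g(L, d) = -(-3 + L)/(6 + L) (g(L, d) = -(L - 3)/(6 + L) = -(-3 + L)/(6 + L))
g(11, 9) - 1*491 = (3 - 1*11)/(6 + 11) - 1*491 = (3 - 11)/17 - 491 = (1/17)*(-8) - 491 = -8/17 - 491 = -8355/17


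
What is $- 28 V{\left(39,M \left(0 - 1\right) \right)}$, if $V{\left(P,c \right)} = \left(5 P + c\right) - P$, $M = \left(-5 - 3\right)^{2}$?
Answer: $-2576$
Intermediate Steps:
$M = 64$ ($M = \left(-8\right)^{2} = 64$)
$V{\left(P,c \right)} = c + 4 P$ ($V{\left(P,c \right)} = \left(c + 5 P\right) - P = c + 4 P$)
$- 28 V{\left(39,M \left(0 - 1\right) \right)} = - 28 \left(64 \left(0 - 1\right) + 4 \cdot 39\right) = - 28 \left(64 \left(-1\right) + 156\right) = - 28 \left(-64 + 156\right) = \left(-28\right) 92 = -2576$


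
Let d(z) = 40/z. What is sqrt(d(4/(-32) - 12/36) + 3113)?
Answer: sqrt(366113)/11 ≈ 55.007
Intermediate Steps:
sqrt(d(4/(-32) - 12/36) + 3113) = sqrt(40/(4/(-32) - 12/36) + 3113) = sqrt(40/(4*(-1/32) - 12*1/36) + 3113) = sqrt(40/(-1/8 - 1/3) + 3113) = sqrt(40/(-11/24) + 3113) = sqrt(40*(-24/11) + 3113) = sqrt(-960/11 + 3113) = sqrt(33283/11) = sqrt(366113)/11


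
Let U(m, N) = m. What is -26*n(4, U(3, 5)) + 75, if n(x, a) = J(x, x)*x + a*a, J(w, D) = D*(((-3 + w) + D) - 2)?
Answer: -1407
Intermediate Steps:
J(w, D) = D*(-5 + D + w) (J(w, D) = D*((-3 + D + w) - 2) = D*(-5 + D + w))
n(x, a) = a² + x²*(-5 + 2*x) (n(x, a) = (x*(-5 + x + x))*x + a*a = (x*(-5 + 2*x))*x + a² = x²*(-5 + 2*x) + a² = a² + x²*(-5 + 2*x))
-26*n(4, U(3, 5)) + 75 = -26*(3² + 4²*(-5 + 2*4)) + 75 = -26*(9 + 16*(-5 + 8)) + 75 = -26*(9 + 16*3) + 75 = -26*(9 + 48) + 75 = -26*57 + 75 = -1482 + 75 = -1407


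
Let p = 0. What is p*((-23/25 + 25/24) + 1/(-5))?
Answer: 0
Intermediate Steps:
p*((-23/25 + 25/24) + 1/(-5)) = 0*((-23/25 + 25/24) + 1/(-5)) = 0*((-23*1/25 + 25*(1/24)) - ⅕) = 0*((-23/25 + 25/24) - ⅕) = 0*(73/600 - ⅕) = 0*(-47/600) = 0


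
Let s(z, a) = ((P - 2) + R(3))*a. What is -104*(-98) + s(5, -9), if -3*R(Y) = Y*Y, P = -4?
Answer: 10273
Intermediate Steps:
R(Y) = -Y²/3 (R(Y) = -Y*Y/3 = -Y²/3)
s(z, a) = -9*a (s(z, a) = ((-4 - 2) - ⅓*3²)*a = (-6 - ⅓*9)*a = (-6 - 3)*a = -9*a)
-104*(-98) + s(5, -9) = -104*(-98) - 9*(-9) = 10192 + 81 = 10273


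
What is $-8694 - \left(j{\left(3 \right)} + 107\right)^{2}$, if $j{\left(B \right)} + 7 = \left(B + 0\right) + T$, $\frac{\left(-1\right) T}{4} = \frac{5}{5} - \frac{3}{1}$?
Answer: $-21015$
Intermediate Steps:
$T = 8$ ($T = - 4 \left(\frac{5}{5} - \frac{3}{1}\right) = - 4 \left(5 \cdot \frac{1}{5} - 3\right) = - 4 \left(1 - 3\right) = \left(-4\right) \left(-2\right) = 8$)
$j{\left(B \right)} = 1 + B$ ($j{\left(B \right)} = -7 + \left(\left(B + 0\right) + 8\right) = -7 + \left(B + 8\right) = -7 + \left(8 + B\right) = 1 + B$)
$-8694 - \left(j{\left(3 \right)} + 107\right)^{2} = -8694 - \left(\left(1 + 3\right) + 107\right)^{2} = -8694 - \left(4 + 107\right)^{2} = -8694 - 111^{2} = -8694 - 12321 = -21015$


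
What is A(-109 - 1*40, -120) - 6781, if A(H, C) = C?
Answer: -6901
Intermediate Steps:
A(-109 - 1*40, -120) - 6781 = -120 - 6781 = -6901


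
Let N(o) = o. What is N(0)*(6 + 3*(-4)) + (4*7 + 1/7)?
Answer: 197/7 ≈ 28.143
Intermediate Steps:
N(0)*(6 + 3*(-4)) + (4*7 + 1/7) = 0*(6 + 3*(-4)) + (4*7 + 1/7) = 0*(6 - 12) + (28 + 1/7) = 0*(-6) + 197/7 = 0 + 197/7 = 197/7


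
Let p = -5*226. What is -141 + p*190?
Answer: -214841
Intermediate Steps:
p = -1130
-141 + p*190 = -141 - 1130*190 = -141 - 214700 = -214841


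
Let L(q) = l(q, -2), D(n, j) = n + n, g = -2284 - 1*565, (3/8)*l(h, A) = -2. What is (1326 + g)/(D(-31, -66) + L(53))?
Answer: 4569/202 ≈ 22.619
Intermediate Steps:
l(h, A) = -16/3 (l(h, A) = (8/3)*(-2) = -16/3)
g = -2849 (g = -2284 - 565 = -2849)
D(n, j) = 2*n
L(q) = -16/3
(1326 + g)/(D(-31, -66) + L(53)) = (1326 - 2849)/(2*(-31) - 16/3) = -1523/(-62 - 16/3) = -1523/(-202/3) = -1523*(-3/202) = 4569/202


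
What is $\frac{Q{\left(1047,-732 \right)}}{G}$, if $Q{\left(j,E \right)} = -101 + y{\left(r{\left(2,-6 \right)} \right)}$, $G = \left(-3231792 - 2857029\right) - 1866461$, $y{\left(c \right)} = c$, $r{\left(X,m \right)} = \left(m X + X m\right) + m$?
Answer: $\frac{131}{7955282} \approx 1.6467 \cdot 10^{-5}$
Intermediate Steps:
$r{\left(X,m \right)} = m + 2 X m$ ($r{\left(X,m \right)} = \left(X m + X m\right) + m = 2 X m + m = m + 2 X m$)
$G = -7955282$ ($G = -6088821 - 1866461 = -7955282$)
$Q{\left(j,E \right)} = -131$ ($Q{\left(j,E \right)} = -101 - 6 \left(1 + 2 \cdot 2\right) = -101 - 6 \left(1 + 4\right) = -101 - 30 = -131$)
$\frac{Q{\left(1047,-732 \right)}}{G} = - \frac{131}{-7955282} = \left(-131\right) \left(- \frac{1}{7955282}\right) = \frac{131}{7955282}$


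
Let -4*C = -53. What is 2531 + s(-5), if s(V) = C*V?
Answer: 9859/4 ≈ 2464.8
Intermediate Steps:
C = 53/4 (C = -¼*(-53) = 53/4 ≈ 13.250)
s(V) = 53*V/4
2531 + s(-5) = 2531 + (53/4)*(-5) = 2531 - 265/4 = 9859/4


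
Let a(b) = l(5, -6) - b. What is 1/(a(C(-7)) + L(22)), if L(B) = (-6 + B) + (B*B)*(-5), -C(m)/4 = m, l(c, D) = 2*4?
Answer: -1/2424 ≈ -0.00041254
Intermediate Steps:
l(c, D) = 8
C(m) = -4*m
a(b) = 8 - b
L(B) = -6 + B - 5*B² (L(B) = (-6 + B) + B²*(-5) = (-6 + B) - 5*B² = -6 + B - 5*B²)
1/(a(C(-7)) + L(22)) = 1/((8 - (-4)*(-7)) + (-6 + 22 - 5*22²)) = 1/((8 - 1*28) + (-6 + 22 - 5*484)) = 1/((8 - 28) + (-6 + 22 - 2420)) = 1/(-20 - 2404) = 1/(-2424) = -1/2424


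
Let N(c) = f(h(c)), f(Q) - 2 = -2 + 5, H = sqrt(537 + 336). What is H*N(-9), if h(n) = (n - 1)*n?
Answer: 15*sqrt(97) ≈ 147.73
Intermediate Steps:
H = 3*sqrt(97) (H = sqrt(873) = 3*sqrt(97) ≈ 29.547)
h(n) = n*(-1 + n) (h(n) = (-1 + n)*n = n*(-1 + n))
f(Q) = 5 (f(Q) = 2 + (-2 + 5) = 2 + 3 = 5)
N(c) = 5
H*N(-9) = (3*sqrt(97))*5 = 15*sqrt(97)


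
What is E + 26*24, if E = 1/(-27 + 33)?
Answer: 3745/6 ≈ 624.17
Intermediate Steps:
E = 1/6 ≈ 0.16667
E + 26*24 = 1/6 + 26*24 = 1/6 + 624 = 3745/6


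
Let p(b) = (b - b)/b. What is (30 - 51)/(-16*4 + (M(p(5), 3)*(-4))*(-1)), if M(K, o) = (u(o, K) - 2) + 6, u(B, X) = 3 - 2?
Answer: 21/44 ≈ 0.47727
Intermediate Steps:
u(B, X) = 1
p(b) = 0 (p(b) = 0/b = 0)
M(K, o) = 5 (M(K, o) = (1 - 2) + 6 = -1 + 6 = 5)
(30 - 51)/(-16*4 + (M(p(5), 3)*(-4))*(-1)) = (30 - 51)/(-16*4 + (5*(-4))*(-1)) = -21/(-64 - 20*(-1)) = -21/(-64 + 20) = -21/(-44) = -21*(-1/44) = 21/44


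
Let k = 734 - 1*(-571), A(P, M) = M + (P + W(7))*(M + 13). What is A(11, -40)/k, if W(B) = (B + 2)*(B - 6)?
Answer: -4/9 ≈ -0.44444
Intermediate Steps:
W(B) = (-6 + B)*(2 + B) (W(B) = (2 + B)*(-6 + B) = (-6 + B)*(2 + B))
A(P, M) = M + (9 + P)*(13 + M) (A(P, M) = M + (P + (-12 + 7² - 4*7))*(M + 13) = M + (P + (-12 + 49 - 28))*(13 + M) = M + (P + 9)*(13 + M) = M + (9 + P)*(13 + M))
k = 1305 (k = 734 + 571 = 1305)
A(11, -40)/k = (117 + 10*(-40) + 13*11 - 40*11)/1305 = (117 - 400 + 143 - 440)*(1/1305) = -580*1/1305 = -4/9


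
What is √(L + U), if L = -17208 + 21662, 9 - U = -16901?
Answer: 14*√109 ≈ 146.16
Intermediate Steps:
U = 16910 (U = 9 - 1*(-16901) = 9 + 16901 = 16910)
L = 4454
√(L + U) = √(4454 + 16910) = √21364 = 14*√109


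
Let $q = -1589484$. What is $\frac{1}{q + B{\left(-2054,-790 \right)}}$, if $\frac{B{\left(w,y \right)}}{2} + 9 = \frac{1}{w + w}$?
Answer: $- \frac{2054}{3264837109} \approx -6.2913 \cdot 10^{-7}$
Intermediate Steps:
$B{\left(w,y \right)} = -18 + \frac{1}{w}$ ($B{\left(w,y \right)} = -18 + \frac{2}{w + w} = -18 + \frac{2}{2 w} = -18 + 2 \frac{1}{2 w} = -18 + \frac{1}{w}$)
$\frac{1}{q + B{\left(-2054,-790 \right)}} = \frac{1}{-1589484 - \left(18 - \frac{1}{-2054}\right)} = \frac{1}{-1589484 - \frac{36973}{2054}} = \frac{1}{- \frac{3264837109}{2054}} = - \frac{2054}{3264837109}$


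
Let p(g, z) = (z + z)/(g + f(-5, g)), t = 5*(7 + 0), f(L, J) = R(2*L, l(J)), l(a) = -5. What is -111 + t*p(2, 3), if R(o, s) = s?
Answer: -181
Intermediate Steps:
f(L, J) = -5
t = 35 (t = 5*7 = 35)
p(g, z) = 2*z/(-5 + g) (p(g, z) = (z + z)/(g - 5) = (2*z)/(-5 + g) = 2*z/(-5 + g))
-111 + t*p(2, 3) = -111 + 35*(2*3/(-5 + 2)) = -111 + 35*(2*3/(-3)) = -111 + 35*(2*3*(-⅓)) = -111 + 35*(-2) = -111 - 70 = -181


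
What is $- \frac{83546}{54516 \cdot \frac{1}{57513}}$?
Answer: $- \frac{800830183}{9086} \approx -88139.0$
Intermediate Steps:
$- \frac{83546}{54516 \cdot \frac{1}{57513}} = - \frac{83546}{\frac{18172}{19171}} = \left(-83546\right) \frac{19171}{18172} = - \frac{800830183}{9086}$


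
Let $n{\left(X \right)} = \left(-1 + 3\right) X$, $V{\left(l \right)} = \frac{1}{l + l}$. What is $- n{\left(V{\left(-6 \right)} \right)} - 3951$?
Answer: $- \frac{23705}{6} \approx -3950.8$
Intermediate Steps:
$V{\left(l \right)} = \frac{1}{2 l}$
$n{\left(X \right)} = 2 X$
$- n{\left(V{\left(-6 \right)} \right)} - 3951 = - 2 \frac{1}{2 \left(-6\right)} - 3951 = - 2 \cdot \frac{1}{2} \left(- \frac{1}{6}\right) - 3951 = - \frac{2 \left(-1\right)}{12} - 3951 = \left(-1\right) \left(- \frac{1}{6}\right) - 3951 = \frac{1}{6} - 3951 = - \frac{23705}{6}$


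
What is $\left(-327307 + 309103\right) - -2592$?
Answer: $-15612$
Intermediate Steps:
$\left(-327307 + 309103\right) - -2592 = -18204 + 2592 = -15612$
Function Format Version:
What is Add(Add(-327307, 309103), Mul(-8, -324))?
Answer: -15612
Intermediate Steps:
Add(Add(-327307, 309103), Mul(-8, -324)) = Add(-18204, 2592) = -15612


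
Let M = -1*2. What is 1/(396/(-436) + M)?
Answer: -109/317 ≈ -0.34385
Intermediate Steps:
M = -2
1/(396/(-436) + M) = 1/(396/(-436) - 2) = 1/(396*(-1/436) - 2) = 1/(-99/109 - 2) = 1/(-317/109) = -109/317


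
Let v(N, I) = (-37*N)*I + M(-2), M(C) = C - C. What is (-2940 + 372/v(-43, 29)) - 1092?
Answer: -186032076/46139 ≈ -4032.0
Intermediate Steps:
M(C) = 0
v(N, I) = -37*I*N (v(N, I) = (-37*N)*I + 0 = -37*I*N + 0 = -37*I*N)
(-2940 + 372/v(-43, 29)) - 1092 = (-2940 + 372/((-37*29*(-43)))) - 1092 = (-2940 + 372/46139) - 1092 = -135648288/46139 - 1092 = -186032076/46139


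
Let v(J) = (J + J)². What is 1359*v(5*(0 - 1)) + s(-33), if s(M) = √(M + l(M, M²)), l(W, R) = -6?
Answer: 135900 + I*√39 ≈ 1.359e+5 + 6.245*I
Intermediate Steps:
v(J) = 4*J² (v(J) = (2*J)² = 4*J²)
s(M) = √(-6 + M) (s(M) = √(M - 6) = √(-6 + M))
1359*v(5*(0 - 1)) + s(-33) = 1359*(4*(5*(0 - 1))²) + √(-6 - 33) = 1359*(4*(5*(-1))²) + √(-39) = 1359*(4*(-5)²) + I*√39 = 1359*(4*25) + I*√39 = 1359*100 + I*√39 = 135900 + I*√39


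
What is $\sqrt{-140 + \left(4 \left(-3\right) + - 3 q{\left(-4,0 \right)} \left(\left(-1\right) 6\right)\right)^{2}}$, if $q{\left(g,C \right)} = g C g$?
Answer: $2$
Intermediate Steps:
$q{\left(g,C \right)} = C g^{2}$ ($q{\left(g,C \right)} = C g g = C g^{2}$)
$\sqrt{-140 + \left(4 \left(-3\right) + - 3 q{\left(-4,0 \right)} \left(\left(-1\right) 6\right)\right)^{2}} = \sqrt{-140 + \left(4 \left(-3\right) + - 3 \cdot 0 \left(-4\right)^{2} \left(\left(-1\right) 6\right)\right)^{2}} = \sqrt{-140 + \left(-12 + - 3 \cdot 0 \cdot 16 \left(-6\right)\right)^{2}} = \sqrt{-140 + \left(-12 + \left(-3\right) 0 \left(-6\right)\right)^{2}} = \sqrt{-140 + \left(-12 + 0 \left(-6\right)\right)^{2}} = \sqrt{-140 + \left(-12 + 0\right)^{2}} = \sqrt{-140 + \left(-12\right)^{2}} = \sqrt{-140 + 144} = \sqrt{4} = 2$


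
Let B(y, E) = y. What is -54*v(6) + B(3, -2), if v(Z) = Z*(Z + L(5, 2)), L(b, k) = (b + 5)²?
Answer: -34341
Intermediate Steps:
L(b, k) = (5 + b)²
v(Z) = Z*(100 + Z) (v(Z) = Z*(Z + (5 + 5)²) = Z*(Z + 10²) = Z*(Z + 100) = Z*(100 + Z))
-54*v(6) + B(3, -2) = -324*(100 + 6) + 3 = -324*106 + 3 = -54*636 + 3 = -34344 + 3 = -34341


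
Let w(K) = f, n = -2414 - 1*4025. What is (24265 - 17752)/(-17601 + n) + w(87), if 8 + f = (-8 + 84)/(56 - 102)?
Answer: -5486679/552920 ≈ -9.9231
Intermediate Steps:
n = -6439 (n = -2414 - 4025 = -6439)
f = -222/23 (f = -8 + (-8 + 84)/(56 - 102) = -8 + 76/(-46) = -8 + 76*(-1/46) = -8 - 38/23 = -222/23 ≈ -9.6522)
w(K) = -222/23
(24265 - 17752)/(-17601 + n) + w(87) = (24265 - 17752)/(-17601 - 6439) - 222/23 = 6513/(-24040) - 222/23 = 6513*(-1/24040) - 222/23 = -6513/24040 - 222/23 = -5486679/552920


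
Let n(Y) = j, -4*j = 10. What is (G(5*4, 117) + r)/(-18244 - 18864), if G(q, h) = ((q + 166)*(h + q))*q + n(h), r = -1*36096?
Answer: -947083/74216 ≈ -12.761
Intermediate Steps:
j = -5/2 (j = -¼*10 = -5/2 ≈ -2.5000)
n(Y) = -5/2
r = -36096
G(q, h) = -5/2 + q*(166 + q)*(h + q) (G(q, h) = ((q + 166)*(h + q))*q - 5/2 = ((166 + q)*(h + q))*q - 5/2 = q*(166 + q)*(h + q) - 5/2 = -5/2 + q*(166 + q)*(h + q))
(G(5*4, 117) + r)/(-18244 - 18864) = ((-5/2 + (5*4)³ + 166*(5*4)² + 117*(5*4)² + 166*117*(5*4)) - 36096)/(-18244 - 18864) = ((-5/2 + 20³ + 166*20² + 117*20² + 166*117*20) - 36096)/(-37108) = ((-5/2 + 8000 + 166*400 + 117*400 + 388440) - 36096)*(-1/37108) = ((-5/2 + 8000 + 66400 + 46800 + 388440) - 36096)*(-1/37108) = (1019275/2 - 36096)*(-1/37108) = (947083/2)*(-1/37108) = -947083/74216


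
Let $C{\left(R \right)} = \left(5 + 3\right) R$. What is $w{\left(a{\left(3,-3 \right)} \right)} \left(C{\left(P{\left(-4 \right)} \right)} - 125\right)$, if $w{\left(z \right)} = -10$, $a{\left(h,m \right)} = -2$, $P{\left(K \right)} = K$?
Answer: $1570$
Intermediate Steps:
$C{\left(R \right)} = 8 R$
$w{\left(a{\left(3,-3 \right)} \right)} \left(C{\left(P{\left(-4 \right)} \right)} - 125\right) = - 10 \left(8 \left(-4\right) - 125\right) = - 10 \left(-32 - 125\right) = \left(-10\right) \left(-157\right) = 1570$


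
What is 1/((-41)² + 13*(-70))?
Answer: 1/771 ≈ 0.0012970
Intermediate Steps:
1/((-41)² + 13*(-70)) = 1/(1681 - 910) = 1/771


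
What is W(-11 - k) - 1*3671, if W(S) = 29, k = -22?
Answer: -3642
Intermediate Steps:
W(-11 - k) - 1*3671 = 29 - 1*3671 = 29 - 3671 = -3642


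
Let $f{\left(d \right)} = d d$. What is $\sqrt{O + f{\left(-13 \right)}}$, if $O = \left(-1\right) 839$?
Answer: $i \sqrt{670} \approx 25.884 i$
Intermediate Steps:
$f{\left(d \right)} = d^{2}$
$O = -839$
$\sqrt{O + f{\left(-13 \right)}} = \sqrt{-839 + \left(-13\right)^{2}} = \sqrt{-839 + 169} = \sqrt{-670} = i \sqrt{670}$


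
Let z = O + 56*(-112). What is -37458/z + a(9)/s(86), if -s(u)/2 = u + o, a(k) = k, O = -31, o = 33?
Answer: 2952759/500038 ≈ 5.9051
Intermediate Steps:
z = -6303 (z = -31 + 56*(-112) = -31 - 6272 = -6303)
s(u) = -66 - 2*u (s(u) = -2*(u + 33) = -2*(33 + u) = -66 - 2*u)
-37458/z + a(9)/s(86) = -37458/(-6303) + 9/(-66 - 2*86) = -37458*(-1/6303) + 9/(-66 - 172) = 12486/2101 + 9/(-238) = 12486/2101 + 9*(-1/238) = 12486/2101 - 9/238 = 2952759/500038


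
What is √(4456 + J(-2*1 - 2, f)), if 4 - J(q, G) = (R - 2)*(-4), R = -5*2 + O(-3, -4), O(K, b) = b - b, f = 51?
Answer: 2*√1103 ≈ 66.423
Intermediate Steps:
O(K, b) = 0
R = -10 (R = -5*2 + 0 = -10 + 0 = -10)
J(q, G) = -44 (J(q, G) = 4 - (-10 - 2)*(-4) = 4 - (-12)*(-4) = 4 - 1*48 = 4 - 48 = -44)
√(4456 + J(-2*1 - 2, f)) = √(4456 - 44) = √4412 = 2*√1103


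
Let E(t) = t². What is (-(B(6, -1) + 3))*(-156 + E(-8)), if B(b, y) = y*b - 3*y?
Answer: 0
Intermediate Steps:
B(b, y) = -3*y + b*y (B(b, y) = b*y - 3*y = -3*y + b*y)
(-(B(6, -1) + 3))*(-156 + E(-8)) = (-(-(-3 + 6) + 3))*(-156 + (-8)²) = (-(-1*3 + 3))*(-156 + 64) = -(-3 + 3)*(-92) = -1*0*(-92) = 0*(-92) = 0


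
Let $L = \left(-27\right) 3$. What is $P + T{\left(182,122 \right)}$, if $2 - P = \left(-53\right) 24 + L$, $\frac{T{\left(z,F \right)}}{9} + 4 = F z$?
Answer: $201155$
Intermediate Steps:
$L = -81$
$T{\left(z,F \right)} = -36 + 9 F z$
$P = 1355$ ($P = 2 - \left(\left(-53\right) 24 - 81\right) = 2 - \left(-1272 - 81\right) = 2 - -1353 = 2 + 1353 = 1355$)
$P + T{\left(182,122 \right)} = 1355 - \left(36 - 199836\right) = 1355 + \left(-36 + 199836\right) = 1355 + 199800 = 201155$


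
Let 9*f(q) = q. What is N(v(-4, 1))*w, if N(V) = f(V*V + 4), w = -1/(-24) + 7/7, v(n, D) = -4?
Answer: 125/54 ≈ 2.3148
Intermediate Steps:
w = 25/24 (w = -1*(-1/24) + 7*(⅐) = 1/24 + 1 = 25/24 ≈ 1.0417)
f(q) = q/9
N(V) = 4/9 + V²/9 (N(V) = (V*V + 4)/9 = (V² + 4)/9 = (4 + V²)/9 = 4/9 + V²/9)
N(v(-4, 1))*w = (4/9 + (⅑)*(-4)²)*(25/24) = (4/9 + (⅑)*16)*(25/24) = (4/9 + 16/9)*(25/24) = (20/9)*(25/24) = 125/54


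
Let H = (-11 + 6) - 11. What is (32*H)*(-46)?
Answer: 23552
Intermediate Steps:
H = -16 (H = -5 - 11 = -16)
(32*H)*(-46) = (32*(-16))*(-46) = -512*(-46) = 23552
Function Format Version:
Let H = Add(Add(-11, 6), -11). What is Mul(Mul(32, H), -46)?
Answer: 23552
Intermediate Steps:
H = -16 (H = Add(-5, -11) = -16)
Mul(Mul(32, H), -46) = Mul(Mul(32, -16), -46) = Mul(-512, -46) = 23552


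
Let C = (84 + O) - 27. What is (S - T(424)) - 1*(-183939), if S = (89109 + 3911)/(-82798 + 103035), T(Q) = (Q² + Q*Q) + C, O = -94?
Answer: -3553038492/20237 ≈ -1.7557e+5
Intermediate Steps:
C = -37 (C = (84 - 94) - 27 = -10 - 27 = -37)
T(Q) = -37 + 2*Q² (T(Q) = (Q² + Q*Q) - 37 = (Q² + Q²) - 37 = 2*Q² - 37 = -37 + 2*Q²)
S = 93020/20237 ≈ 4.5965
(S - T(424)) - 1*(-183939) = (93020/20237 - (-37 + 2*424²)) - 1*(-183939) = (93020/20237 - (-37 + 2*179776)) + 183939 = (93020/20237 - (-37 + 359552)) + 183939 = (93020/20237 - 1*359515) + 183939 = (93020/20237 - 359515) + 183939 = -7275412035/20237 + 183939 = -3553038492/20237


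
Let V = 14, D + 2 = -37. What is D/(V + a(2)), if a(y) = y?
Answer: -39/16 ≈ -2.4375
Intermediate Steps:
D = -39 (D = -2 - 37 = -39)
D/(V + a(2)) = -39/(14 + 2) = -39/16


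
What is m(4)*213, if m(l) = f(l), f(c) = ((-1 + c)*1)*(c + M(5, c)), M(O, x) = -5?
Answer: -639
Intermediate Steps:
f(c) = (-1 + c)*(-5 + c) (f(c) = ((-1 + c)*1)*(c - 5) = (-1 + c)*(-5 + c))
m(l) = 5 + l² - 6*l
m(4)*213 = (5 + 4² - 6*4)*213 = (5 + 16 - 24)*213 = -3*213 = -639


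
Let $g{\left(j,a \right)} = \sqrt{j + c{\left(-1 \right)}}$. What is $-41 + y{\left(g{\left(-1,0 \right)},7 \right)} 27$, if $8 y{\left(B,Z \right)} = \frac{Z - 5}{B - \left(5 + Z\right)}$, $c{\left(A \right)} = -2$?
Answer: $- \frac{2036}{49} - \frac{9 i \sqrt{3}}{196} \approx -41.551 - 0.079533 i$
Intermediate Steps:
$g{\left(j,a \right)} = \sqrt{-2 + j}$ ($g{\left(j,a \right)} = \sqrt{j - 2} = \sqrt{-2 + j}$)
$y{\left(B,Z \right)} = \frac{-5 + Z}{8 \left(-5 + B - Z\right)}$ ($y{\left(B,Z \right)} = \frac{\left(Z - 5\right) \frac{1}{B - \left(5 + Z\right)}}{8} = \frac{\left(-5 + Z\right) \frac{1}{-5 + B - Z}}{8} = \frac{\frac{1}{-5 + B - Z} \left(-5 + Z\right)}{8} = \frac{-5 + Z}{8 \left(-5 + B - Z\right)}$)
$-41 + y{\left(g{\left(-1,0 \right)},7 \right)} 27 = -41 + \frac{5 - 7}{8 \left(5 + 7 - \sqrt{-2 - 1}\right)} 27 = -41 + \frac{5 - 7}{8 \left(5 + 7 - \sqrt{-3}\right)} 27 = -41 + \frac{1}{8} \frac{1}{5 + 7 - i \sqrt{3}} \left(-2\right) 27 = -41 + \frac{1}{8} \frac{1}{12 - i \sqrt{3}} \left(-2\right) 27 = -41 + - \frac{1}{4 \left(12 - i \sqrt{3}\right)} 27 = -41 - \frac{27}{4 \left(12 - i \sqrt{3}\right)}$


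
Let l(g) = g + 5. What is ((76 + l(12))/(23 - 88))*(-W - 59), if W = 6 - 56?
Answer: 837/65 ≈ 12.877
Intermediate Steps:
l(g) = 5 + g
W = -50
((76 + l(12))/(23 - 88))*(-W - 59) = ((76 + (5 + 12))/(23 - 88))*(-1*(-50) - 59) = ((76 + 17)/(-65))*(50 - 59) = (93*(-1/65))*(-9) = -93/65*(-9) = 837/65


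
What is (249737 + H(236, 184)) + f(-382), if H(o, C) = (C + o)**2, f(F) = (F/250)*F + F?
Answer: 53292337/125 ≈ 4.2634e+5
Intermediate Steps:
f(F) = F + F**2/250 (f(F) = (F*(1/250))*F + F = (F/250)*F + F = F**2/250 + F = F + F**2/250)
(249737 + H(236, 184)) + f(-382) = (249737 + (184 + 236)**2) + (1/250)*(-382)*(250 - 382) = (249737 + 420**2) + (1/250)*(-382)*(-132) = (249737 + 176400) + 25212/125 = 426137 + 25212/125 = 53292337/125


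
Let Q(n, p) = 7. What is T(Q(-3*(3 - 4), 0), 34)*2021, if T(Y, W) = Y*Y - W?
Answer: 30315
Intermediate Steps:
T(Y, W) = Y**2 - W
T(Q(-3*(3 - 4), 0), 34)*2021 = (7**2 - 1*34)*2021 = (49 - 34)*2021 = 15*2021 = 30315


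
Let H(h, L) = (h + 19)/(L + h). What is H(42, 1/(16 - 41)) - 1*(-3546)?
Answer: 3721279/1049 ≈ 3547.5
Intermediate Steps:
H(h, L) = (19 + h)/(L + h)
H(42, 1/(16 - 41)) - 1*(-3546) = (19 + 42)/(1/(16 - 41) + 42) - 1*(-3546) = 61/(1/(-25) + 42) + 3546 = 61/(-1/25 + 42) + 3546 = 61/(1049/25) + 3546 = (25/1049)*61 + 3546 = 1525/1049 + 3546 = 3721279/1049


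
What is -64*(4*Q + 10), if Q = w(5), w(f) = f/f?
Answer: -896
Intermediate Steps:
w(f) = 1
Q = 1
-64*(4*Q + 10) = -64*(4*1 + 10) = -64*(4 + 10) = -64*14 = -896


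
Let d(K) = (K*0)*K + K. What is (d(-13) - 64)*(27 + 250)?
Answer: -21329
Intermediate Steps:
d(K) = K (d(K) = 0*K + K = 0 + K = K)
(d(-13) - 64)*(27 + 250) = (-13 - 64)*(27 + 250) = -77*277 = -21329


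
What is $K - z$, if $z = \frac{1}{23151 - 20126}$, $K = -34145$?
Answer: $- \frac{103288626}{3025} \approx -34145.0$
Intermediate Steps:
$z = \frac{1}{3025} \approx 0.00033058$
$K - z = -34145 - \frac{1}{3025} = - \frac{103288626}{3025}$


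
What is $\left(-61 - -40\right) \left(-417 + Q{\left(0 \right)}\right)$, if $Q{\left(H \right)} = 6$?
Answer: $8631$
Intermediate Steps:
$\left(-61 - -40\right) \left(-417 + Q{\left(0 \right)}\right) = \left(-61 - -40\right) \left(-417 + 6\right) = \left(-61 + 40\right) \left(-411\right) = \left(-21\right) \left(-411\right) = 8631$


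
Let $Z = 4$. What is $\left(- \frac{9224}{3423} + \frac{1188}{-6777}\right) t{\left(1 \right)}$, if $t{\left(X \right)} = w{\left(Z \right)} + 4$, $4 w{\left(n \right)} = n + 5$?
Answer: $- \frac{15411475}{859173} \approx -17.938$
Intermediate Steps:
$w{\left(n \right)} = \frac{5}{4} + \frac{n}{4}$ ($w{\left(n \right)} = \frac{n + 5}{4} = \frac{5 + n}{4} = \frac{5}{4} + \frac{n}{4}$)
$t{\left(X \right)} = \frac{25}{4}$ ($t{\left(X \right)} = \left(\frac{5}{4} + \frac{1}{4} \cdot 4\right) + 4 = \left(\frac{5}{4} + 1\right) + 4 = \frac{9}{4} + 4 = \frac{25}{4}$)
$\left(- \frac{9224}{3423} + \frac{1188}{-6777}\right) t{\left(1 \right)} = \left(- \frac{9224}{3423} + \frac{1188}{-6777}\right) \frac{25}{4} = \left(\left(-9224\right) \frac{1}{3423} + 1188 \left(- \frac{1}{6777}\right)\right) \frac{25}{4} = \left(- \frac{9224}{3423} - \frac{44}{251}\right) \frac{25}{4} = \left(- \frac{2465836}{859173}\right) \frac{25}{4} = - \frac{15411475}{859173}$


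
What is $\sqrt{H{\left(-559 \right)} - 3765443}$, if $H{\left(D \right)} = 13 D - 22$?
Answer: $2 i \sqrt{943183} \approx 1942.4 i$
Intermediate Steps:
$H{\left(D \right)} = -22 + 13 D$
$\sqrt{H{\left(-559 \right)} - 3765443} = \sqrt{\left(-22 + 13 \left(-559\right)\right) - 3765443} = \sqrt{\left(-22 - 7267\right) - 3765443} = \sqrt{-7289 - 3765443} = \sqrt{-3772732} = 2 i \sqrt{943183}$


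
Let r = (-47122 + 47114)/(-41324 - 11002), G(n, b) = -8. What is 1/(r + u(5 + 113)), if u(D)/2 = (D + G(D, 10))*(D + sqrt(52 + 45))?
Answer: 4442421698973/114521867319295264 - 37647641295*sqrt(97)/114521867319295264 ≈ 3.5553e-5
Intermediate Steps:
u(D) = 2*(-8 + D)*(D + sqrt(97)) (u(D) = 2*((D - 8)*(D + sqrt(52 + 45))) = 2*((-8 + D)*(D + sqrt(97))) = 2*(-8 + D)*(D + sqrt(97)))
r = 4/26163 (r = -8/(-52326) = -8*(-1/52326) = 4/26163 ≈ 0.00015289)
1/(r + u(5 + 113)) = 1/(4/26163 + (-16*(5 + 113) - 16*sqrt(97) + 2*(5 + 113)**2 + 2*(5 + 113)*sqrt(97))) = 1/(4/26163 + (-16*118 - 16*sqrt(97) + 2*118**2 + 2*118*sqrt(97))) = 1/(4/26163 + (-1888 - 16*sqrt(97) + 2*13924 + 236*sqrt(97))) = 1/(4/26163 + (-1888 - 16*sqrt(97) + 27848 + 236*sqrt(97))) = 1/(4/26163 + (25960 + 220*sqrt(97))) = 1/(679191484/26163 + 220*sqrt(97))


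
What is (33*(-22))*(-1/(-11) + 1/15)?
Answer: -572/5 ≈ -114.40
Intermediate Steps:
(33*(-22))*(-1/(-11) + 1/15) = -726*(-1*(-1/11) + 1*(1/15)) = -726*(1/11 + 1/15) = -726*26/165 = -572/5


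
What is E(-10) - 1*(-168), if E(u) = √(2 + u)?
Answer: 168 + 2*I*√2 ≈ 168.0 + 2.8284*I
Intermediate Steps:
E(-10) - 1*(-168) = √(2 - 10) - 1*(-168) = √(-8) + 168 = 2*I*√2 + 168 = 168 + 2*I*√2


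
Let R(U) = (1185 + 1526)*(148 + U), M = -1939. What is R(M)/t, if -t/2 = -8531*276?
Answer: -1618467/1569704 ≈ -1.0311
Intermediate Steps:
t = 4709112 (t = -(-17062)*276 = -2*(-2354556) = 4709112)
R(U) = 401228 + 2711*U (R(U) = 2711*(148 + U) = 401228 + 2711*U)
R(M)/t = (401228 + 2711*(-1939))/4709112 = (401228 - 5256629)*(1/4709112) = -4855401*1/4709112 = -1618467/1569704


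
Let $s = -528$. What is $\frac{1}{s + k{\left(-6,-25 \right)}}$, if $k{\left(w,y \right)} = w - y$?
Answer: $- \frac{1}{509} \approx -0.0019646$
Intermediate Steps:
$\frac{1}{s + k{\left(-6,-25 \right)}} = \frac{1}{-528 - -19} = \frac{1}{-528 + \left(-6 + 25\right)} = \frac{1}{-528 + 19} = \frac{1}{-509} = - \frac{1}{509}$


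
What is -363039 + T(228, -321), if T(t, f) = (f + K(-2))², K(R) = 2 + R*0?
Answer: -261278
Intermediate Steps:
K(R) = 2 (K(R) = 2 + 0 = 2)
T(t, f) = (2 + f)² (T(t, f) = (f + 2)² = (2 + f)²)
-363039 + T(228, -321) = -363039 + (2 - 321)² = -363039 + (-319)² = -363039 + 101761 = -261278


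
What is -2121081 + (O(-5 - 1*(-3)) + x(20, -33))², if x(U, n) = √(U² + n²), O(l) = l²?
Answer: -2119576 + 8*√1489 ≈ -2.1193e+6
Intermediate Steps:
-2121081 + (O(-5 - 1*(-3)) + x(20, -33))² = -2121081 + ((-5 - 1*(-3))² + √(20² + (-33)²))² = -2121081 + ((-5 + 3)² + √(400 + 1089))² = -2121081 + ((-2)² + √1489)² = -2121081 + (4 + √1489)²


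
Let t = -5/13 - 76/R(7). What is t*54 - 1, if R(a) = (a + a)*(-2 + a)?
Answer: -36581/455 ≈ -80.398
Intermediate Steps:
R(a) = 2*a*(-2 + a) (R(a) = (2*a)*(-2 + a) = 2*a*(-2 + a))
t = -669/455 (t = -5/13 - 76*1/(14*(-2 + 7)) = -5*1/13 - 76/(2*7*5) = -5/13 - 76/70 = -5/13 - 76*1/70 = -5/13 - 38/35 = -669/455 ≈ -1.4703)
t*54 - 1 = -669/455*54 - 1 = -36126/455 - 1 = -36581/455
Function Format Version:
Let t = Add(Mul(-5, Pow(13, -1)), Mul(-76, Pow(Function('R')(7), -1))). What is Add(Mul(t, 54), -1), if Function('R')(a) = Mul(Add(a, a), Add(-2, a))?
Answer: Rational(-36581, 455) ≈ -80.398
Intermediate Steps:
Function('R')(a) = Mul(2, a, Add(-2, a)) (Function('R')(a) = Mul(Mul(2, a), Add(-2, a)) = Mul(2, a, Add(-2, a)))
t = Rational(-669, 455) (t = Add(Mul(-5, Pow(13, -1)), Mul(-76, Pow(Mul(2, 7, Add(-2, 7)), -1))) = Add(Mul(-5, Rational(1, 13)), Mul(-76, Pow(Mul(2, 7, 5), -1))) = Add(Rational(-5, 13), Mul(-76, Pow(70, -1))) = Add(Rational(-5, 13), Mul(-76, Rational(1, 70))) = Add(Rational(-5, 13), Rational(-38, 35)) = Rational(-669, 455) ≈ -1.4703)
Add(Mul(t, 54), -1) = Add(Mul(Rational(-669, 455), 54), -1) = Add(Rational(-36126, 455), -1) = Rational(-36581, 455)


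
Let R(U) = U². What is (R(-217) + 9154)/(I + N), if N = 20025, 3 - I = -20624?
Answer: 56243/40652 ≈ 1.3835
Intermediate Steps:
I = 20627 (I = 3 - 1*(-20624) = 3 + 20624 = 20627)
(R(-217) + 9154)/(I + N) = ((-217)² + 9154)/(20627 + 20025) = (47089 + 9154)/40652 = 56243*(1/40652) = 56243/40652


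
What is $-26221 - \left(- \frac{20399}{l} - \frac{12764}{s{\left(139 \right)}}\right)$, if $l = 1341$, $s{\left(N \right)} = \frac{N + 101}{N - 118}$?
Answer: $- \frac{672885323}{26820} \approx -25089.0$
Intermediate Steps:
$s{\left(N \right)} = \frac{101 + N}{-118 + N}$
$-26221 - \left(- \frac{20399}{l} - \frac{12764}{s{\left(139 \right)}}\right) = -26221 - \left(- \frac{20399}{1341} - \frac{12764}{\frac{1}{-118 + 139} \left(101 + 139\right)}\right) = -26221 - \left(\left(-20399\right) \frac{1}{1341} - \frac{12764}{\frac{1}{21} \cdot 240}\right) = -26221 - \left(- \frac{20399}{1341} - \frac{12764}{\frac{1}{21} \cdot 240}\right) = -26221 - \left(- \frac{20399}{1341} - \frac{12764}{\frac{80}{7}}\right) = -26221 - \left(- \frac{20399}{1341} - \frac{22337}{20}\right) = -26221 - - \frac{30361897}{26820} = -26221 + \frac{30361897}{26820} = - \frac{672885323}{26820}$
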